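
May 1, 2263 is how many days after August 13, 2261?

Aug 13, 2261 → Aug 13, 2262: 365 days.
Aug 13, 2262 → Sep 13, 2262: 31 days (August has 31).
Sep 13, 2262 → Oct 13, 2262: 30 days (September has 30).
Oct 13, 2262 → Nov 13, 2262: 31 days (October has 31).
Nov 13, 2262 → Dec 13, 2262: 30 days (November has 30).
Dec 13, 2262 → Jan 13, 2263: 31 days (December has 31).
Jan 13, 2263 → Feb 13, 2263: 31 days (January has 31).
Feb 13, 2263 → Mar 13, 2263: 28 days (February has 28).
Mar 13, 2263 → Apr 13, 2263: 31 days (March has 31).
Apr 13, 2263 → May 1, 2263: 18 days.
Total: 626 days.

626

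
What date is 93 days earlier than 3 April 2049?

−3 → Mar 31, 2049 (end of Mar, 31 days; 90 left).
−31 → Feb 28, 2049 (end of Feb, 28 days; 59 left).
−28 → Jan 31, 2049 (end of Jan, 31 days; 31 left).
−31 → Dec 31, 2048 (end of Dec, 31 days; 0 left).

December 31, 2048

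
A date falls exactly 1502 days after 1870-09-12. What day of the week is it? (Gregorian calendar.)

Friday

First find the weekday of Sep 12, 1870. Doomsday rule: the anchor day for the 1800s is Friday. For year 70: 70÷12 = 5 r 10, and 10÷4 = 2, so 5+10+2 = 17.
Friday + 17 ≡ Monday — that's 1870's doomsday.
In September the doomsday date is Sep 5.
Sep 12 is 7 days after Sep 5; 7 mod 7 = 0, so Monday + 0 = Monday.
1502 mod 7 = 4, so 1502 days after a Monday is Monday + 4 = Friday.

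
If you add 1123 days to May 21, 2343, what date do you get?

June 17, 2346

+366 (one year; includes Feb 29, 2344) → May 21, 2344 (757 left).
+365 (one year) → May 21, 2345 (392 left).
May has 31 days: +11 → Jun 1, 2345 (381 left).
Jun has 30 days: +30 → Jul 1, 2345 (351 left).
Jul has 31 days: +31 → Aug 1, 2345 (320 left).
Aug has 31 days: +31 → Sep 1, 2345 (289 left).
Sep has 30 days: +30 → Oct 1, 2345 (259 left).
Oct has 31 days: +31 → Nov 1, 2345 (228 left).
Nov has 30 days: +30 → Dec 1, 2345 (198 left).
Dec has 31 days: +31 → Jan 1, 2346 (167 left).
Jan has 31 days: +31 → Feb 1, 2346 (136 left).
Feb has 28 days: +28 → Mar 1, 2346 (108 left).
Mar has 31 days: +31 → Apr 1, 2346 (77 left).
Apr has 30 days: +30 → May 1, 2346 (47 left).
May has 31 days: +31 → Jun 1, 2346 (16 left).
+16 → Jun 17, 2346.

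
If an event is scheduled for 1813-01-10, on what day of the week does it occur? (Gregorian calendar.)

Sunday

Doomsday rule: the anchor day for the 1800s is Friday. For year 13: 13÷12 = 1 r 1, and 1÷4 = 0, so 1+1+0 = 2.
Friday + 2 ≡ Sunday — that's 1813's doomsday.
In January the doomsday date is Jan 3 (1813 is not a leap year).
Jan 10 is 7 days after Jan 3; 7 mod 7 = 0, so Sunday + 0 = Sunday.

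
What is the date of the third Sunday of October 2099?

October 18, 2099

October 1, 2099 is a Thursday.
The first Sunday is therefore October 4 (3 days later).
The third Sunday is 4 + 2×7 = October 18.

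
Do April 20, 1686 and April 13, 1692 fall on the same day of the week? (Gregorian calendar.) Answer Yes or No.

No

From Apr 20, 1686 to Apr 13, 1692 is 2185 days.
2185 mod 7 = 1, so they are different weekdays.
(Apr 20, 1686 is a Saturday; Apr 13, 1692 is a Sunday.)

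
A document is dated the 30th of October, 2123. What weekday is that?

Doomsday rule: the anchor day for the 2100s is Sunday. For year 23: 23÷12 = 1 r 11, and 11÷4 = 2, so 1+11+2 = 14.
Sunday + 14 ≡ Sunday — that's 2123's doomsday.
In October the doomsday date is Oct 10.
Oct 30 is 20 days after Oct 10; 20 mod 7 = 6, so Sunday + 6 = Saturday.

Saturday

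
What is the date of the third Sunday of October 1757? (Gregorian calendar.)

October 16, 1757

October 1, 1757 is a Saturday.
The first Sunday is therefore October 2 (1 days later).
The third Sunday is 2 + 2×7 = October 16.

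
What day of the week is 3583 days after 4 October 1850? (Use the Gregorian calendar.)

Thursday

Oct 4, 1850 is a Friday.
3583 mod 7 = 6, so 3583 days after a Friday is Friday + 6 = Thursday.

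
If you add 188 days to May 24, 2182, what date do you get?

May has 31 days: +8 → Jun 1, 2182 (180 left).
Jun has 30 days: +30 → Jul 1, 2182 (150 left).
Jul has 31 days: +31 → Aug 1, 2182 (119 left).
Aug has 31 days: +31 → Sep 1, 2182 (88 left).
Sep has 30 days: +30 → Oct 1, 2182 (58 left).
Oct has 31 days: +31 → Nov 1, 2182 (27 left).
+27 → Nov 28, 2182.

November 28, 2182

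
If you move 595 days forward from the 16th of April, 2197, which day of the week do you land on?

Sunday

First find the weekday of Apr 16, 2197. Doomsday rule: the anchor day for the 2100s is Sunday. For year 97: 97÷12 = 8 r 1, and 1÷4 = 0, so 8+1+0 = 9.
Sunday + 9 ≡ Tuesday — that's 2197's doomsday.
In April the doomsday date is Apr 4.
Apr 16 is 12 days after Apr 4; 12 mod 7 = 5, so Tuesday + 5 = Sunday.
595 mod 7 = 0, so 595 days after a Sunday is Sunday + 0 = Sunday.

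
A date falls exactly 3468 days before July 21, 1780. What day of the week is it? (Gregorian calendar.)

Jul 21, 1780 is a Friday.
3468 mod 7 = 3, so 3468 days before a Friday is Friday − 3 = Tuesday.

Tuesday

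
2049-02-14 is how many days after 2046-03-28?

1054

Mar 28, 2046 → Mar 28, 2047: 365 days.
Mar 28, 2047 → Mar 28, 2048: 366 days (Feb 29, 2048 is in that span).
Mar 28, 2048 → Apr 28, 2048: 31 days (March has 31).
Apr 28, 2048 → May 28, 2048: 30 days (April has 30).
May 28, 2048 → Jun 28, 2048: 31 days (May has 31).
Jun 28, 2048 → Jul 28, 2048: 30 days (June has 30).
Jul 28, 2048 → Aug 28, 2048: 31 days (July has 31).
Aug 28, 2048 → Sep 28, 2048: 31 days (August has 31).
Sep 28, 2048 → Oct 28, 2048: 30 days (September has 30).
Oct 28, 2048 → Nov 28, 2048: 31 days (October has 31).
Nov 28, 2048 → Dec 28, 2048: 30 days (November has 30).
Dec 28, 2048 → Jan 28, 2049: 31 days (December has 31).
Jan 28, 2049 → Feb 14, 2049: 17 days.
Total: 1054 days.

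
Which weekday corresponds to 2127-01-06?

Monday

Doomsday rule: the anchor day for the 2100s is Sunday. For year 27: 27÷12 = 2 r 3, and 3÷4 = 0, so 2+3+0 = 5.
Sunday + 5 ≡ Friday — that's 2127's doomsday.
In January the doomsday date is Jan 3 (2127 is not a leap year).
Jan 6 is 3 days after Jan 3; 3 mod 7 = 3, so Friday + 3 = Monday.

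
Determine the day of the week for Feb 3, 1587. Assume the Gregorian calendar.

Tuesday

Doomsday rule: the anchor day for the 1500s is Wednesday. For year 87: 87÷12 = 7 r 3, and 3÷4 = 0, so 7+3+0 = 10.
Wednesday + 10 ≡ Saturday — that's 1587's doomsday.
In February the doomsday date is Feb 28 (1587 is not a leap year).
Feb 3 is 25 days before Feb 28; 25 mod 7 = 4, so Saturday − 4 = Tuesday.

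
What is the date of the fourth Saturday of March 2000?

March 25, 2000

March 1, 2000 is a Wednesday.
The first Saturday is therefore March 4 (3 days later).
The fourth Saturday is 4 + 3×7 = March 25.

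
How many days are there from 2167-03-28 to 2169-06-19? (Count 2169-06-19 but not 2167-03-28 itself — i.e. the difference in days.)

Mar 28, 2167 → Mar 28, 2168: 366 days (Feb 29, 2168 is in that span).
Mar 28, 2168 → Mar 28, 2169: 365 days.
Mar 28, 2169 → Apr 28, 2169: 31 days (March has 31).
Apr 28, 2169 → May 28, 2169: 30 days (April has 30).
May 28, 2169 → Jun 19, 2169: 22 days.
Total: 814 days.

814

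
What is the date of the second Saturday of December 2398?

December 12, 2398

December 1, 2398 is a Tuesday.
The first Saturday is therefore December 5 (4 days later).
The second Saturday is 5 + 1×7 = December 12.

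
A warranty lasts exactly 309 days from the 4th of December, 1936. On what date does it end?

October 9, 1937

Dec has 31 days: +28 → Jan 1, 1937 (281 left).
Jan has 31 days: +31 → Feb 1, 1937 (250 left).
Feb has 28 days: +28 → Mar 1, 1937 (222 left).
Mar has 31 days: +31 → Apr 1, 1937 (191 left).
Apr has 30 days: +30 → May 1, 1937 (161 left).
May has 31 days: +31 → Jun 1, 1937 (130 left).
Jun has 30 days: +30 → Jul 1, 1937 (100 left).
Jul has 31 days: +31 → Aug 1, 1937 (69 left).
Aug has 31 days: +31 → Sep 1, 1937 (38 left).
Sep has 30 days: +30 → Oct 1, 1937 (8 left).
+8 → Oct 9, 1937.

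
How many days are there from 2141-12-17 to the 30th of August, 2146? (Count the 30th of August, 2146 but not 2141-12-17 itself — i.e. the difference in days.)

1717

Dec 17, 2141 → Dec 17, 2142: 365 days.
Dec 17, 2142 → Dec 17, 2143: 365 days.
Dec 17, 2143 → Dec 17, 2144: 366 days (Feb 29, 2144 is in that span).
Dec 17, 2144 → Dec 17, 2145: 365 days.
Dec 17, 2145 → Jan 17, 2146: 31 days (December has 31).
Jan 17, 2146 → Feb 17, 2146: 31 days (January has 31).
Feb 17, 2146 → Mar 17, 2146: 28 days (February has 28).
Mar 17, 2146 → Apr 17, 2146: 31 days (March has 31).
Apr 17, 2146 → May 17, 2146: 30 days (April has 30).
May 17, 2146 → Jun 17, 2146: 31 days (May has 31).
Jun 17, 2146 → Jul 17, 2146: 30 days (June has 30).
Jul 17, 2146 → Aug 17, 2146: 31 days (July has 31).
Aug 17, 2146 → Aug 30, 2146: 13 days.
Total: 1717 days.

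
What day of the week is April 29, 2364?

Wednesday

Doomsday rule: the anchor day for the 2300s is Wednesday. For year 64: 64÷12 = 5 r 4, and 4÷4 = 1, so 5+4+1 = 10.
Wednesday + 10 ≡ Saturday — that's 2364's doomsday.
In April the doomsday date is Apr 4.
Apr 29 is 25 days after Apr 4; 25 mod 7 = 4, so Saturday + 4 = Wednesday.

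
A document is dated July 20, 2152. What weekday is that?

Doomsday rule: the anchor day for the 2100s is Sunday. For year 52: 52÷12 = 4 r 4, and 4÷4 = 1, so 4+4+1 = 9.
Sunday + 9 ≡ Tuesday — that's 2152's doomsday.
In July the doomsday date is Jul 11.
Jul 20 is 9 days after Jul 11; 9 mod 7 = 2, so Tuesday + 2 = Thursday.

Thursday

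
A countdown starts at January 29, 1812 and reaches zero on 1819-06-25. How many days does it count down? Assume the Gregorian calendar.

2704

Jan 29, 1812 → Jan 29, 1813: 366 days (Feb 29, 1812 is in that span).
Jan 29, 1813 → Jan 29, 1814: 365 days.
Jan 29, 1814 → Jan 29, 1815: 365 days.
Jan 29, 1815 → Jan 29, 1816: 365 days.
Jan 29, 1816 → Jan 29, 1817: 366 days (Feb 29, 1816 is in that span).
Jan 29, 1817 → Jan 29, 1818: 365 days.
Jan 29, 1818 → Jan 29, 1819: 365 days.
Jan 29, 1819 → Feb 28, 1819: 30 days (January has 31).
Feb 28, 1819 → Mar 28, 1819: 28 days (February has 28).
Mar 28, 1819 → Apr 28, 1819: 31 days (March has 31).
Apr 28, 1819 → May 28, 1819: 30 days (April has 30).
May 28, 1819 → Jun 25, 1819: 28 days.
Total: 2704 days.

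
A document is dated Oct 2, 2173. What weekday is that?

Saturday

Doomsday rule: the anchor day for the 2100s is Sunday. For year 73: 73÷12 = 6 r 1, and 1÷4 = 0, so 6+1+0 = 7.
Sunday + 7 ≡ Sunday — that's 2173's doomsday.
In October the doomsday date is Oct 10.
Oct 2 is 8 days before Oct 10; 8 mod 7 = 1, so Sunday − 1 = Saturday.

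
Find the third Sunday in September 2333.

September 1, 2333 is a Friday.
The first Sunday is therefore September 3 (2 days later).
The third Sunday is 3 + 2×7 = September 17.

September 17, 2333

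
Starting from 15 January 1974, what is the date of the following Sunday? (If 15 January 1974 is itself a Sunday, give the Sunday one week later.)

January 20, 1974

Jan 15, 1974 is a Tuesday.
From Tuesday to the next Sunday is 5 days.
Jan 15, 1974 + 5 = Jan 20, 1974.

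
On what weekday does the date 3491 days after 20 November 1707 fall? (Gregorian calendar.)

Friday

First find the weekday of Nov 20, 1707. Doomsday rule: the anchor day for the 1700s is Sunday. For year 07: 7÷12 = 0 r 7, and 7÷4 = 1, so 0+7+1 = 8.
Sunday + 8 ≡ Monday — that's 1707's doomsday.
In November the doomsday date is Nov 7.
Nov 20 is 13 days after Nov 7; 13 mod 7 = 6, so Monday + 6 = Sunday.
3491 mod 7 = 5, so 3491 days after a Sunday is Sunday + 5 = Friday.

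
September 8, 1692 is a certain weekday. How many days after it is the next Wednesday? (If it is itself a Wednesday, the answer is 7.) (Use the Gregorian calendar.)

Sep 8, 1692 is a Monday.
From Monday to the next Wednesday is 2 days.

2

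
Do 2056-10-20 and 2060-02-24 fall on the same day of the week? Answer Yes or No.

From Oct 20, 2056 to Feb 24, 2060 is 1222 days.
1222 mod 7 = 4, so they are different weekdays.
(Oct 20, 2056 is a Friday; Feb 24, 2060 is a Tuesday.)

No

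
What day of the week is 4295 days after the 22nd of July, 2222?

First find the weekday of Jul 22, 2222. Doomsday rule: the anchor day for the 2200s is Friday. For year 22: 22÷12 = 1 r 10, and 10÷4 = 2, so 1+10+2 = 13.
Friday + 13 ≡ Thursday — that's 2222's doomsday.
In July the doomsday date is Jul 11.
Jul 22 is 11 days after Jul 11; 11 mod 7 = 4, so Thursday + 4 = Monday.
4295 mod 7 = 4, so 4295 days after a Monday is Monday + 4 = Friday.

Friday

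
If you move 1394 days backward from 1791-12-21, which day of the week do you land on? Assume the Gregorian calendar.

Tuesday

Dec 21, 1791 is a Wednesday.
1394 mod 7 = 1, so 1394 days before a Wednesday is Wednesday − 1 = Tuesday.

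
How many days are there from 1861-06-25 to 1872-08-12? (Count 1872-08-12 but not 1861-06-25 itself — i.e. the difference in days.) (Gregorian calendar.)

4066

Jun 25, 1861 → Jun 25, 1862: 365 days.
Jun 25, 1862 → Jun 25, 1863: 365 days.
Jun 25, 1863 → Jun 25, 1864: 366 days (Feb 29, 1864 is in that span).
Jun 25, 1864 → Jun 25, 1865: 365 days.
Jun 25, 1865 → Jun 25, 1866: 365 days.
Jun 25, 1866 → Jun 25, 1867: 365 days.
Jun 25, 1867 → Jun 25, 1868: 366 days (Feb 29, 1868 is in that span).
Jun 25, 1868 → Jun 25, 1869: 365 days.
Jun 25, 1869 → Jun 25, 1870: 365 days.
Jun 25, 1870 → Jun 25, 1871: 365 days.
Jun 25, 1871 → Jun 25, 1872: 366 days (Feb 29, 1872 is in that span).
Jun 25, 1872 → Jul 25, 1872: 30 days (June has 30).
Jul 25, 1872 → Aug 12, 1872: 18 days.
Total: 4066 days.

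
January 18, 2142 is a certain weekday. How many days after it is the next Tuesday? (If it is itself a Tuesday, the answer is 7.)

Jan 18, 2142 is a Thursday.
From Thursday to the next Tuesday is 5 days.

5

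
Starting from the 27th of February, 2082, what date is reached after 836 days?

+365 (one year) → Feb 27, 2083 (471 left).
+365 (one year) → Feb 27, 2084 (106 left).
Feb has 29 days: +3 → Mar 1, 2084 (103 left).
Mar has 31 days: +31 → Apr 1, 2084 (72 left).
Apr has 30 days: +30 → May 1, 2084 (42 left).
May has 31 days: +31 → Jun 1, 2084 (11 left).
+11 → Jun 12, 2084.

June 12, 2084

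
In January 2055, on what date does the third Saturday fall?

January 16, 2055

January 1, 2055 is a Friday.
The first Saturday is therefore January 2 (1 days later).
The third Saturday is 2 + 2×7 = January 16.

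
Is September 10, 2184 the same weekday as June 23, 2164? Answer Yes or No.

No

From Jun 23, 2164 to Sep 10, 2184 is 7384 days.
7384 mod 7 = 6, so they are different weekdays.
(Jun 23, 2164 is a Saturday; Sep 10, 2184 is a Friday.)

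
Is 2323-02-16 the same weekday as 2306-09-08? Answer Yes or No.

No

From Sep 8, 2306 to Feb 16, 2323 is 6005 days.
6005 mod 7 = 6, so they are different weekdays.
(Sep 8, 2306 is a Saturday; Feb 16, 2323 is a Friday.)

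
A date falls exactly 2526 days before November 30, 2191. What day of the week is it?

Thursday

First find the weekday of Nov 30, 2191. Doomsday rule: the anchor day for the 2100s is Sunday. For year 91: 91÷12 = 7 r 7, and 7÷4 = 1, so 7+7+1 = 15.
Sunday + 15 ≡ Monday — that's 2191's doomsday.
In November the doomsday date is Nov 7.
Nov 30 is 23 days after Nov 7; 23 mod 7 = 2, so Monday + 2 = Wednesday.
2526 mod 7 = 6, so 2526 days before a Wednesday is Wednesday − 6 = Thursday.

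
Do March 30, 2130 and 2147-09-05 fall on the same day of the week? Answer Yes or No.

No

From Mar 30, 2130 to Sep 5, 2147 is 6368 days.
6368 mod 7 = 5, so they are different weekdays.
(Mar 30, 2130 is a Thursday; Sep 5, 2147 is a Tuesday.)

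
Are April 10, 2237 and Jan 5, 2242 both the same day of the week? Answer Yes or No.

From Apr 10, 2237 to Jan 5, 2242 is 1731 days.
1731 mod 7 = 2, so they are different weekdays.
(Apr 10, 2237 is a Monday; Jan 5, 2242 is a Wednesday.)

No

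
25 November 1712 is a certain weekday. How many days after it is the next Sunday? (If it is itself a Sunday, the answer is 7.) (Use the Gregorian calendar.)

Nov 25, 1712 is a Friday.
From Friday to the next Sunday is 2 days.

2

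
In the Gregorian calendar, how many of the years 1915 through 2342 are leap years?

Multiples of 4 in [1915,2342]: 107.
Of those, multiples of 100: 4 (not leap unless ÷400).
Multiples of 400: 1.
Leap years = 107 − 4 + 1 = 104.

104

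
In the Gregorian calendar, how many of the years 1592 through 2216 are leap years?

152

Multiples of 4 in [1592,2216]: 157.
Of those, multiples of 100: 7 (not leap unless ÷400).
Multiples of 400: 2.
Leap years = 157 − 7 + 2 = 152.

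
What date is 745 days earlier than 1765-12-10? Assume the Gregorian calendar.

November 26, 1763

−365 (one year) → Dec 10, 1764 (380 left).
−10 → Nov 30, 1764 (end of Nov, 30 days; 370 left).
−30 → Oct 31, 1764 (end of Oct, 31 days; 340 left).
−31 → Sep 30, 1764 (end of Sep, 30 days; 309 left).
−30 → Aug 31, 1764 (end of Aug, 31 days; 279 left).
−31 → Jul 31, 1764 (end of Jul, 31 days; 248 left).
−31 → Jun 30, 1764 (end of Jun, 30 days; 217 left).
−30 → May 31, 1764 (end of May, 31 days; 187 left).
−31 → Apr 30, 1764 (end of Apr, 30 days; 156 left).
−30 → Mar 31, 1764 (end of Mar, 31 days; 126 left).
−31 → Feb 29, 1764 (end of Feb, 29 days; 95 left).
−29 → Jan 31, 1764 (end of Jan, 31 days; 66 left).
−31 → Dec 31, 1763 (end of Dec, 31 days; 35 left).
−31 → Nov 30, 1763 (end of Nov, 30 days; 4 left).
−4 → Nov 26, 1763.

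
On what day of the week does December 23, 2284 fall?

Tuesday

Doomsday rule: the anchor day for the 2200s is Friday. For year 84: 84÷12 = 7 r 0, and 0÷4 = 0, so 7+0+0 = 7.
Friday + 7 ≡ Friday — that's 2284's doomsday.
In December the doomsday date is Dec 12.
Dec 23 is 11 days after Dec 12; 11 mod 7 = 4, so Friday + 4 = Tuesday.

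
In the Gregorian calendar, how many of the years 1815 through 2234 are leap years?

102

Multiples of 4 in [1815,2234]: 105.
Of those, multiples of 100: 4 (not leap unless ÷400).
Multiples of 400: 1.
Leap years = 105 − 4 + 1 = 102.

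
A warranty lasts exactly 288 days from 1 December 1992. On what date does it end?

September 15, 1993

Dec has 31 days: +31 → Jan 1, 1993 (257 left).
Jan has 31 days: +31 → Feb 1, 1993 (226 left).
Feb has 28 days: +28 → Mar 1, 1993 (198 left).
Mar has 31 days: +31 → Apr 1, 1993 (167 left).
Apr has 30 days: +30 → May 1, 1993 (137 left).
May has 31 days: +31 → Jun 1, 1993 (106 left).
Jun has 30 days: +30 → Jul 1, 1993 (76 left).
Jul has 31 days: +31 → Aug 1, 1993 (45 left).
Aug has 31 days: +31 → Sep 1, 1993 (14 left).
+14 → Sep 15, 1993.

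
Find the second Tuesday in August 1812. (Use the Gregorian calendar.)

August 11, 1812

August 1, 1812 is a Saturday.
The first Tuesday is therefore August 4 (3 days later).
The second Tuesday is 4 + 1×7 = August 11.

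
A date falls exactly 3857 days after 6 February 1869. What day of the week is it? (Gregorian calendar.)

Saturday

Feb 6, 1869 is a Saturday.
3857 mod 7 = 0, so 3857 days after a Saturday is Saturday + 0 = Saturday.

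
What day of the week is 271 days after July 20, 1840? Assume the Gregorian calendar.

Jul 20, 1840 is a Monday.
271 mod 7 = 5, so 271 days after a Monday is Monday + 5 = Saturday.

Saturday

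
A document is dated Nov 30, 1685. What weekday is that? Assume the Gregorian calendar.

Friday

Doomsday rule: the anchor day for the 1600s is Tuesday. For year 85: 85÷12 = 7 r 1, and 1÷4 = 0, so 7+1+0 = 8.
Tuesday + 8 ≡ Wednesday — that's 1685's doomsday.
In November the doomsday date is Nov 7.
Nov 30 is 23 days after Nov 7; 23 mod 7 = 2, so Wednesday + 2 = Friday.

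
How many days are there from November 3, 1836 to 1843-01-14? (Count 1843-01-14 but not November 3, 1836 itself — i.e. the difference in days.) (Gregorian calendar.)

2263

Nov 3, 1836 → Nov 3, 1837: 365 days.
Nov 3, 1837 → Nov 3, 1838: 365 days.
Nov 3, 1838 → Nov 3, 1839: 365 days.
Nov 3, 1839 → Nov 3, 1840: 366 days (Feb 29, 1840 is in that span).
Nov 3, 1840 → Nov 3, 1841: 365 days.
Nov 3, 1841 → Nov 3, 1842: 365 days.
Nov 3, 1842 → Dec 3, 1842: 30 days (November has 30).
Dec 3, 1842 → Jan 3, 1843: 31 days (December has 31).
Jan 3, 1843 → Jan 14, 1843: 11 days.
Total: 2263 days.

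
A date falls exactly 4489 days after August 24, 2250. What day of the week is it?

Aug 24, 2250 is a Saturday.
4489 mod 7 = 2, so 4489 days after a Saturday is Saturday + 2 = Monday.

Monday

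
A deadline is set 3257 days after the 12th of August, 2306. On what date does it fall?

July 13, 2315

+365 (one year) → Aug 12, 2307 (2892 left).
+366 (one year; includes Feb 29, 2308) → Aug 12, 2308 (2526 left).
+365 (one year) → Aug 12, 2309 (2161 left).
+365 (one year) → Aug 12, 2310 (1796 left).
+365 (one year) → Aug 12, 2311 (1431 left).
+366 (one year; includes Feb 29, 2312) → Aug 12, 2312 (1065 left).
+365 (one year) → Aug 12, 2313 (700 left).
+365 (one year) → Aug 12, 2314 (335 left).
Aug has 31 days: +20 → Sep 1, 2314 (315 left).
Sep has 30 days: +30 → Oct 1, 2314 (285 left).
Oct has 31 days: +31 → Nov 1, 2314 (254 left).
Nov has 30 days: +30 → Dec 1, 2314 (224 left).
Dec has 31 days: +31 → Jan 1, 2315 (193 left).
Jan has 31 days: +31 → Feb 1, 2315 (162 left).
Feb has 28 days: +28 → Mar 1, 2315 (134 left).
Mar has 31 days: +31 → Apr 1, 2315 (103 left).
Apr has 30 days: +30 → May 1, 2315 (73 left).
May has 31 days: +31 → Jun 1, 2315 (42 left).
Jun has 30 days: +30 → Jul 1, 2315 (12 left).
+12 → Jul 13, 2315.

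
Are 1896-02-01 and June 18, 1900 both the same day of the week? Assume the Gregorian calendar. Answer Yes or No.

From Feb 1, 1896 to Jun 18, 1900 is 1598 days.
1598 mod 7 = 2, so they are different weekdays.
(Feb 1, 1896 is a Saturday; Jun 18, 1900 is a Monday.)

No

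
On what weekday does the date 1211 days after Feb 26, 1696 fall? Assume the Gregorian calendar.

Sunday

Feb 26, 1696 is a Sunday.
1211 mod 7 = 0, so 1211 days after a Sunday is Sunday + 0 = Sunday.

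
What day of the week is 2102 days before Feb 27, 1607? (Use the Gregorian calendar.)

Sunday

Feb 27, 1607 is a Tuesday.
2102 mod 7 = 2, so 2102 days before a Tuesday is Tuesday − 2 = Sunday.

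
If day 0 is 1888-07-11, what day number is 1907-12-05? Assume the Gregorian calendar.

Jul 11, 1888 → Jul 11, 1889: 365 days.
Jul 11, 1889 → Jul 11, 1890: 365 days.
Jul 11, 1890 → Jul 11, 1891: 365 days.
Jul 11, 1891 → Jul 11, 1892: 366 days (Feb 29, 1892 is in that span).
Jul 11, 1892 → Jul 11, 1893: 365 days.
Jul 11, 1893 → Jul 11, 1894: 365 days.
Jul 11, 1894 → Jul 11, 1895: 365 days.
Jul 11, 1895 → Jul 11, 1896: 366 days (Feb 29, 1896 is in that span).
Jul 11, 1896 → Jul 11, 1897: 365 days.
Jul 11, 1897 → Jul 11, 1898: 365 days.
Jul 11, 1898 → Jul 11, 1899: 365 days.
Jul 11, 1899 → Jul 11, 1900: 365 days.
Jul 11, 1900 → Jul 11, 1901: 365 days.
Jul 11, 1901 → Jul 11, 1902: 365 days.
Jul 11, 1902 → Jul 11, 1903: 365 days.
Jul 11, 1903 → Jul 11, 1904: 366 days (Feb 29, 1904 is in that span).
Jul 11, 1904 → Jul 11, 1905: 365 days.
Jul 11, 1905 → Jul 11, 1906: 365 days.
Jul 11, 1906 → Jul 11, 1907: 365 days.
Jul 11, 1907 → Aug 11, 1907: 31 days (July has 31).
Aug 11, 1907 → Sep 11, 1907: 31 days (August has 31).
Sep 11, 1907 → Oct 11, 1907: 30 days (September has 30).
Oct 11, 1907 → Nov 11, 1907: 31 days (October has 31).
Nov 11, 1907 → Dec 5, 1907: 24 days.
Total: 7085 days.

7085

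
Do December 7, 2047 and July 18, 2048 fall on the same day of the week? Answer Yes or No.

Yes

From Dec 7, 2047 to Jul 18, 2048 is 224 days.
224 mod 7 = 0, so they are the same weekday.
(Dec 7, 2047 is a Saturday; Jul 18, 2048 is a Saturday.)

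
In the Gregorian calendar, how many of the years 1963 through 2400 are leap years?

Multiples of 4 in [1963,2400]: 110.
Of those, multiples of 100: 5 (not leap unless ÷400).
Multiples of 400: 2.
Leap years = 110 − 5 + 2 = 107.

107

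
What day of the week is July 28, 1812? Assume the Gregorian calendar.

Tuesday

Doomsday rule: the anchor day for the 1800s is Friday. For year 12: 12÷12 = 1 r 0, and 0÷4 = 0, so 1+0+0 = 1.
Friday + 1 ≡ Saturday — that's 1812's doomsday.
In July the doomsday date is Jul 11.
Jul 28 is 17 days after Jul 11; 17 mod 7 = 3, so Saturday + 3 = Tuesday.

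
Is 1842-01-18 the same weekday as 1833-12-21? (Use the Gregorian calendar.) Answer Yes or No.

From Dec 21, 1833 to Jan 18, 1842 is 2950 days.
2950 mod 7 = 3, so they are different weekdays.
(Dec 21, 1833 is a Saturday; Jan 18, 1842 is a Tuesday.)

No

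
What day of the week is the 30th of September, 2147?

January 1, 2147 is a Sunday.
Jan 1, 2147 → Feb 1, 2147: 31 days (January has 31).
Feb 1, 2147 → Mar 1, 2147: 28 days (February has 28).
Mar 1, 2147 → Apr 1, 2147: 31 days (March has 31).
Apr 1, 2147 → May 1, 2147: 30 days (April has 30).
May 1, 2147 → Jun 1, 2147: 31 days (May has 31).
Jun 1, 2147 → Jul 1, 2147: 30 days (June has 30).
Jul 1, 2147 → Aug 1, 2147: 31 days (July has 31).
Aug 1, 2147 → Sep 1, 2147: 31 days (August has 31).
Sep 1, 2147 → Sep 30, 2147: 29 days.
Total: 272 days.
272 mod 7 = 6, so Sunday + 6 = Saturday.

Saturday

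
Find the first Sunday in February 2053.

February 2, 2053

February 1, 2053 is a Saturday.
The first Sunday is therefore February 2 (1 days later).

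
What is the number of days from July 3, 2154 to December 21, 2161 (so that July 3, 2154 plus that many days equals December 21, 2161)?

Jul 3, 2154 → Jul 3, 2155: 365 days.
Jul 3, 2155 → Jul 3, 2156: 366 days (Feb 29, 2156 is in that span).
Jul 3, 2156 → Jul 3, 2157: 365 days.
Jul 3, 2157 → Jul 3, 2158: 365 days.
Jul 3, 2158 → Jul 3, 2159: 365 days.
Jul 3, 2159 → Jul 3, 2160: 366 days (Feb 29, 2160 is in that span).
Jul 3, 2160 → Jul 3, 2161: 365 days.
Jul 3, 2161 → Aug 3, 2161: 31 days (July has 31).
Aug 3, 2161 → Sep 3, 2161: 31 days (August has 31).
Sep 3, 2161 → Oct 3, 2161: 30 days (September has 30).
Oct 3, 2161 → Nov 3, 2161: 31 days (October has 31).
Nov 3, 2161 → Dec 3, 2161: 30 days (November has 30).
Dec 3, 2161 → Dec 21, 2161: 18 days.
Total: 2728 days.

2728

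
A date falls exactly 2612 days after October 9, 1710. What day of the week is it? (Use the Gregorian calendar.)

Oct 9, 1710 is a Thursday.
2612 mod 7 = 1, so 2612 days after a Thursday is Thursday + 1 = Friday.

Friday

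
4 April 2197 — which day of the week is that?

Tuesday

Doomsday rule: the anchor day for the 2100s is Sunday. For year 97: 97÷12 = 8 r 1, and 1÷4 = 0, so 8+1+0 = 9.
Sunday + 9 ≡ Tuesday — that's 2197's doomsday.
In April the doomsday date is Apr 4.
Apr 4 is the doomsday itself: Tuesday.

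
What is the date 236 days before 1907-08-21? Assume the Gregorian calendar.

−21 → Jul 31, 1907 (end of Jul, 31 days; 215 left).
−31 → Jun 30, 1907 (end of Jun, 30 days; 184 left).
−30 → May 31, 1907 (end of May, 31 days; 154 left).
−31 → Apr 30, 1907 (end of Apr, 30 days; 123 left).
−30 → Mar 31, 1907 (end of Mar, 31 days; 93 left).
−31 → Feb 28, 1907 (end of Feb, 28 days; 62 left).
−28 → Jan 31, 1907 (end of Jan, 31 days; 34 left).
−31 → Dec 31, 1906 (end of Dec, 31 days; 3 left).
−3 → Dec 28, 1906.

December 28, 1906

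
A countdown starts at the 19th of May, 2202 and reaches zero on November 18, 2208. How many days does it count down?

May 19, 2202 → May 19, 2203: 365 days.
May 19, 2203 → May 19, 2204: 366 days (Feb 29, 2204 is in that span).
May 19, 2204 → May 19, 2205: 365 days.
May 19, 2205 → May 19, 2206: 365 days.
May 19, 2206 → May 19, 2207: 365 days.
May 19, 2207 → May 19, 2208: 366 days (Feb 29, 2208 is in that span).
May 19, 2208 → Jun 19, 2208: 31 days (May has 31).
Jun 19, 2208 → Jul 19, 2208: 30 days (June has 30).
Jul 19, 2208 → Aug 19, 2208: 31 days (July has 31).
Aug 19, 2208 → Sep 19, 2208: 31 days (August has 31).
Sep 19, 2208 → Oct 19, 2208: 30 days (September has 30).
Oct 19, 2208 → Nov 18, 2208: 30 days.
Total: 2375 days.

2375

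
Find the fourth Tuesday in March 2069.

March 26, 2069

March 1, 2069 is a Friday.
The first Tuesday is therefore March 5 (4 days later).
The fourth Tuesday is 5 + 3×7 = March 26.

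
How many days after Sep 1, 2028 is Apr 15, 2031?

Sep 1, 2028 → Sep 1, 2029: 365 days.
Sep 1, 2029 → Sep 1, 2030: 365 days.
Sep 1, 2030 → Oct 1, 2030: 30 days (September has 30).
Oct 1, 2030 → Nov 1, 2030: 31 days (October has 31).
Nov 1, 2030 → Dec 1, 2030: 30 days (November has 30).
Dec 1, 2030 → Jan 1, 2031: 31 days (December has 31).
Jan 1, 2031 → Feb 1, 2031: 31 days (January has 31).
Feb 1, 2031 → Mar 1, 2031: 28 days (February has 28).
Mar 1, 2031 → Apr 1, 2031: 31 days (March has 31).
Apr 1, 2031 → Apr 15, 2031: 14 days.
Total: 956 days.

956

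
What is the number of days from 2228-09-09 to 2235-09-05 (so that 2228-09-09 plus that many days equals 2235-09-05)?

Sep 9, 2228 → Sep 9, 2229: 365 days.
Sep 9, 2229 → Sep 9, 2230: 365 days.
Sep 9, 2230 → Sep 9, 2231: 365 days.
Sep 9, 2231 → Sep 9, 2232: 366 days (Feb 29, 2232 is in that span).
Sep 9, 2232 → Sep 9, 2233: 365 days.
Sep 9, 2233 → Sep 9, 2234: 365 days.
Sep 9, 2234 → Oct 9, 2234: 30 days (September has 30).
Oct 9, 2234 → Nov 9, 2234: 31 days (October has 31).
Nov 9, 2234 → Dec 9, 2234: 30 days (November has 30).
Dec 9, 2234 → Jan 9, 2235: 31 days (December has 31).
Jan 9, 2235 → Feb 9, 2235: 31 days (January has 31).
Feb 9, 2235 → Mar 9, 2235: 28 days (February has 28).
Mar 9, 2235 → Apr 9, 2235: 31 days (March has 31).
Apr 9, 2235 → May 9, 2235: 30 days (April has 30).
May 9, 2235 → Jun 9, 2235: 31 days (May has 31).
Jun 9, 2235 → Jul 9, 2235: 30 days (June has 30).
Jul 9, 2235 → Aug 9, 2235: 31 days (July has 31).
Aug 9, 2235 → Sep 5, 2235: 27 days.
Total: 2552 days.

2552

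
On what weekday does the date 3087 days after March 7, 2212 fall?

Saturday

First find the weekday of Mar 7, 2212. Doomsday rule: the anchor day for the 2200s is Friday. For year 12: 12÷12 = 1 r 0, and 0÷4 = 0, so 1+0+0 = 1.
Friday + 1 ≡ Saturday — that's 2212's doomsday.
In March the doomsday date is Mar 14.
Mar 7 is 7 days before Mar 14; 7 mod 7 = 0, so Saturday − 0 = Saturday.
3087 mod 7 = 0, so 3087 days after a Saturday is Saturday + 0 = Saturday.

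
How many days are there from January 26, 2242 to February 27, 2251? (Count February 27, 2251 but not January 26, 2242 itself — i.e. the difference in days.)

Jan 26, 2242 → Jan 26, 2243: 365 days.
Jan 26, 2243 → Jan 26, 2244: 365 days.
Jan 26, 2244 → Jan 26, 2245: 366 days (Feb 29, 2244 is in that span).
Jan 26, 2245 → Jan 26, 2246: 365 days.
Jan 26, 2246 → Jan 26, 2247: 365 days.
Jan 26, 2247 → Jan 26, 2248: 365 days.
Jan 26, 2248 → Jan 26, 2249: 366 days (Feb 29, 2248 is in that span).
Jan 26, 2249 → Jan 26, 2250: 365 days.
Jan 26, 2250 → Feb 26, 2250: 31 days (January has 31).
Feb 26, 2250 → Mar 26, 2250: 28 days (February has 28).
Mar 26, 2250 → Apr 26, 2250: 31 days (March has 31).
Apr 26, 2250 → May 26, 2250: 30 days (April has 30).
May 26, 2250 → Jun 26, 2250: 31 days (May has 31).
Jun 26, 2250 → Jul 26, 2250: 30 days (June has 30).
Jul 26, 2250 → Aug 26, 2250: 31 days (July has 31).
Aug 26, 2250 → Sep 26, 2250: 31 days (August has 31).
Sep 26, 2250 → Oct 26, 2250: 30 days (September has 30).
Oct 26, 2250 → Nov 26, 2250: 31 days (October has 31).
Nov 26, 2250 → Dec 26, 2250: 30 days (November has 30).
Dec 26, 2250 → Jan 26, 2251: 31 days (December has 31).
Jan 26, 2251 → Feb 26, 2251: 31 days (January has 31).
Feb 26, 2251 → Feb 27, 2251: 1 days.
Total: 3319 days.

3319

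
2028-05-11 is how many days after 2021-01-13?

2675

Jan 13, 2021 → Jan 13, 2022: 365 days.
Jan 13, 2022 → Jan 13, 2023: 365 days.
Jan 13, 2023 → Jan 13, 2024: 365 days.
Jan 13, 2024 → Jan 13, 2025: 366 days (Feb 29, 2024 is in that span).
Jan 13, 2025 → Jan 13, 2026: 365 days.
Jan 13, 2026 → Jan 13, 2027: 365 days.
Jan 13, 2027 → Jan 13, 2028: 365 days.
Jan 13, 2028 → Feb 13, 2028: 31 days (January has 31).
Feb 13, 2028 → Mar 13, 2028: 29 days (February has 29).
Mar 13, 2028 → Apr 13, 2028: 31 days (March has 31).
Apr 13, 2028 → May 11, 2028: 28 days.
Total: 2675 days.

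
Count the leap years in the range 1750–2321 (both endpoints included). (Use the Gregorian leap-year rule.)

Multiples of 4 in [1750,2321]: 143.
Of those, multiples of 100: 6 (not leap unless ÷400).
Multiples of 400: 1.
Leap years = 143 − 6 + 1 = 138.

138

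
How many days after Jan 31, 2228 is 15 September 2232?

Jan 31, 2228 → Jan 31, 2229: 366 days (Feb 29, 2228 is in that span).
Jan 31, 2229 → Jan 31, 2230: 365 days.
Jan 31, 2230 → Jan 31, 2231: 365 days.
Jan 31, 2231 → Jan 31, 2232: 365 days.
Jan 31, 2232 → Feb 29, 2232: 29 days (January has 31).
Feb 29, 2232 → Mar 29, 2232: 29 days (February has 29).
Mar 29, 2232 → Apr 29, 2232: 31 days (March has 31).
Apr 29, 2232 → May 29, 2232: 30 days (April has 30).
May 29, 2232 → Jun 29, 2232: 31 days (May has 31).
Jun 29, 2232 → Jul 29, 2232: 30 days (June has 30).
Jul 29, 2232 → Aug 29, 2232: 31 days (July has 31).
Aug 29, 2232 → Sep 15, 2232: 17 days.
Total: 1689 days.

1689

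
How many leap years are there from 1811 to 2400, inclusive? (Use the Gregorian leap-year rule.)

Multiples of 4 in [1811,2400]: 148.
Of those, multiples of 100: 6 (not leap unless ÷400).
Multiples of 400: 2.
Leap years = 148 − 6 + 2 = 144.

144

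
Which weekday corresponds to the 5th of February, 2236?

Doomsday rule: the anchor day for the 2200s is Friday. For year 36: 36÷12 = 3 r 0, and 0÷4 = 0, so 3+0+0 = 3.
Friday + 3 ≡ Monday — that's 2236's doomsday.
In February the doomsday date is Feb 29 (2236 is a leap year (divisible by 4)).
Feb 5 is 24 days before Feb 29; 24 mod 7 = 3, so Monday − 3 = Friday.

Friday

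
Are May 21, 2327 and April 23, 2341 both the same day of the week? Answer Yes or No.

From May 21, 2327 to Apr 23, 2341 is 5086 days.
5086 mod 7 = 4, so they are different weekdays.
(May 21, 2327 is a Saturday; Apr 23, 2341 is a Wednesday.)

No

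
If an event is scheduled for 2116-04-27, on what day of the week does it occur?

Monday

January 1, 2116 is a Wednesday.
Jan 1, 2116 → Feb 1, 2116: 31 days (January has 31).
Feb 1, 2116 → Mar 1, 2116: 29 days (February has 29).
Mar 1, 2116 → Apr 1, 2116: 31 days (March has 31).
Apr 1, 2116 → Apr 27, 2116: 26 days.
Total: 117 days.
117 mod 7 = 5, so Wednesday + 5 = Monday.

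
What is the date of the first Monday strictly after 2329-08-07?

Aug 7, 2329 is a Wednesday.
From Wednesday to the next Monday is 5 days.
Aug 7, 2329 + 5 = Aug 12, 2329.

August 12, 2329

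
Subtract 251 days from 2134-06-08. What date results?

September 30, 2133

−8 → May 31, 2134 (end of May, 31 days; 243 left).
−31 → Apr 30, 2134 (end of Apr, 30 days; 212 left).
−30 → Mar 31, 2134 (end of Mar, 31 days; 182 left).
−31 → Feb 28, 2134 (end of Feb, 28 days; 151 left).
−28 → Jan 31, 2134 (end of Jan, 31 days; 123 left).
−31 → Dec 31, 2133 (end of Dec, 31 days; 92 left).
−31 → Nov 30, 2133 (end of Nov, 30 days; 61 left).
−30 → Oct 31, 2133 (end of Oct, 31 days; 31 left).
−31 → Sep 30, 2133 (end of Sep, 30 days; 0 left).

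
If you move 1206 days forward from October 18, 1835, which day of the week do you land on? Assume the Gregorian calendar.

Oct 18, 1835 is a Sunday.
1206 mod 7 = 2, so 1206 days after a Sunday is Sunday + 2 = Tuesday.

Tuesday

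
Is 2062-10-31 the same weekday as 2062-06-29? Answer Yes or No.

From Jun 29, 2062 to Oct 31, 2062 is 124 days.
124 mod 7 = 5, so they are different weekdays.
(Jun 29, 2062 is a Thursday; Oct 31, 2062 is a Tuesday.)

No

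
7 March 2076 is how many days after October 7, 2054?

7822

Oct 7, 2054 → Oct 7, 2055: 365 days.
Oct 7, 2055 → Oct 7, 2056: 366 days (Feb 29, 2056 is in that span).
Oct 7, 2056 → Oct 7, 2057: 365 days.
Oct 7, 2057 → Oct 7, 2058: 365 days.
Oct 7, 2058 → Oct 7, 2059: 365 days.
Oct 7, 2059 → Oct 7, 2060: 366 days (Feb 29, 2060 is in that span).
Oct 7, 2060 → Oct 7, 2061: 365 days.
Oct 7, 2061 → Oct 7, 2062: 365 days.
Oct 7, 2062 → Oct 7, 2063: 365 days.
Oct 7, 2063 → Oct 7, 2064: 366 days (Feb 29, 2064 is in that span).
Oct 7, 2064 → Oct 7, 2065: 365 days.
Oct 7, 2065 → Oct 7, 2066: 365 days.
Oct 7, 2066 → Oct 7, 2067: 365 days.
Oct 7, 2067 → Oct 7, 2068: 366 days (Feb 29, 2068 is in that span).
Oct 7, 2068 → Oct 7, 2069: 365 days.
Oct 7, 2069 → Oct 7, 2070: 365 days.
Oct 7, 2070 → Oct 7, 2071: 365 days.
Oct 7, 2071 → Oct 7, 2072: 366 days (Feb 29, 2072 is in that span).
Oct 7, 2072 → Oct 7, 2073: 365 days.
Oct 7, 2073 → Oct 7, 2074: 365 days.
Oct 7, 2074 → Oct 7, 2075: 365 days.
Oct 7, 2075 → Nov 7, 2075: 31 days (October has 31).
Nov 7, 2075 → Dec 7, 2075: 30 days (November has 30).
Dec 7, 2075 → Jan 7, 2076: 31 days (December has 31).
Jan 7, 2076 → Feb 7, 2076: 31 days (January has 31).
Feb 7, 2076 → Mar 7, 2076: 29 days.
Total: 7822 days.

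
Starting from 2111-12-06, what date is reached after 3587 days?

+366 (one year; includes Feb 29, 2112) → Dec 6, 2112 (3221 left).
+365 (one year) → Dec 6, 2113 (2856 left).
+365 (one year) → Dec 6, 2114 (2491 left).
+365 (one year) → Dec 6, 2115 (2126 left).
+366 (one year; includes Feb 29, 2116) → Dec 6, 2116 (1760 left).
+365 (one year) → Dec 6, 2117 (1395 left).
+365 (one year) → Dec 6, 2118 (1030 left).
+365 (one year) → Dec 6, 2119 (665 left).
+366 (one year; includes Feb 29, 2120) → Dec 6, 2120 (299 left).
Dec has 31 days: +26 → Jan 1, 2121 (273 left).
Jan has 31 days: +31 → Feb 1, 2121 (242 left).
Feb has 28 days: +28 → Mar 1, 2121 (214 left).
Mar has 31 days: +31 → Apr 1, 2121 (183 left).
Apr has 30 days: +30 → May 1, 2121 (153 left).
May has 31 days: +31 → Jun 1, 2121 (122 left).
Jun has 30 days: +30 → Jul 1, 2121 (92 left).
Jul has 31 days: +31 → Aug 1, 2121 (61 left).
Aug has 31 days: +31 → Sep 1, 2121 (30 left).
Sep has 30 days: +30 → Oct 1, 2121 (0 left).

October 1, 2121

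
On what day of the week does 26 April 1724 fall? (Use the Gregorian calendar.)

Wednesday

Doomsday rule: the anchor day for the 1700s is Sunday. For year 24: 24÷12 = 2 r 0, and 0÷4 = 0, so 2+0+0 = 2.
Sunday + 2 ≡ Tuesday — that's 1724's doomsday.
In April the doomsday date is Apr 4.
Apr 26 is 22 days after Apr 4; 22 mod 7 = 1, so Tuesday + 1 = Wednesday.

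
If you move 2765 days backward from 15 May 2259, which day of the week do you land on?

May 15, 2259 is a Sunday.
2765 mod 7 = 0, so 2765 days before a Sunday is Sunday − 0 = Sunday.

Sunday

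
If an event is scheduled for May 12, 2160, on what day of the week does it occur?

Monday

Doomsday rule: the anchor day for the 2100s is Sunday. For year 60: 60÷12 = 5 r 0, and 0÷4 = 0, so 5+0+0 = 5.
Sunday + 5 ≡ Friday — that's 2160's doomsday.
In May the doomsday date is May 9.
May 12 is 3 days after May 9; 3 mod 7 = 3, so Friday + 3 = Monday.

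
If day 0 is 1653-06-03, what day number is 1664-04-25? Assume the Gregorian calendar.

3979

Jun 3, 1653 → Jun 3, 1654: 365 days.
Jun 3, 1654 → Jun 3, 1655: 365 days.
Jun 3, 1655 → Jun 3, 1656: 366 days (Feb 29, 1656 is in that span).
Jun 3, 1656 → Jun 3, 1657: 365 days.
Jun 3, 1657 → Jun 3, 1658: 365 days.
Jun 3, 1658 → Jun 3, 1659: 365 days.
Jun 3, 1659 → Jun 3, 1660: 366 days (Feb 29, 1660 is in that span).
Jun 3, 1660 → Jun 3, 1661: 365 days.
Jun 3, 1661 → Jun 3, 1662: 365 days.
Jun 3, 1662 → Jun 3, 1663: 365 days.
Jun 3, 1663 → Jul 3, 1663: 30 days (June has 30).
Jul 3, 1663 → Aug 3, 1663: 31 days (July has 31).
Aug 3, 1663 → Sep 3, 1663: 31 days (August has 31).
Sep 3, 1663 → Oct 3, 1663: 30 days (September has 30).
Oct 3, 1663 → Nov 3, 1663: 31 days (October has 31).
Nov 3, 1663 → Dec 3, 1663: 30 days (November has 30).
Dec 3, 1663 → Jan 3, 1664: 31 days (December has 31).
Jan 3, 1664 → Feb 3, 1664: 31 days (January has 31).
Feb 3, 1664 → Mar 3, 1664: 29 days (February has 29).
Mar 3, 1664 → Apr 3, 1664: 31 days (March has 31).
Apr 3, 1664 → Apr 25, 1664: 22 days.
Total: 3979 days.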